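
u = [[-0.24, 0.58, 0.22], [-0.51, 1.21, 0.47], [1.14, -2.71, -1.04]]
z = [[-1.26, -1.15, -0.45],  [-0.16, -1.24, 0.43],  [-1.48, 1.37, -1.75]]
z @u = [[0.38, -0.9, -0.35], [1.16, -2.76, -1.07], [-2.34, 5.54, 2.14]]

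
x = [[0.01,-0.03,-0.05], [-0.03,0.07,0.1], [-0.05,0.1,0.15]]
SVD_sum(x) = [[0.01, -0.03, -0.05],  [-0.03, 0.07, 0.1],  [-0.05, 0.1, 0.15]] + [[-0.01,  0.00,  -0.00], [0.00,  -0.0,  0.00], [-0.0,  0.00,  -0.00]] + [[0.00,0.00,-0.0], [0.0,0.00,-0.00], [-0.00,-0.0,0.00]]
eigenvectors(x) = [[0.25,-0.91,-0.33], [-0.54,0.15,-0.83], [-0.8,-0.39,0.45]]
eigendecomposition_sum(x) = [[0.01,-0.03,-0.05], [-0.03,0.07,0.1], [-0.05,0.1,0.15]] + [[-0.01, 0.00, -0.0], [0.00, -0.0, 0.00], [-0.00, 0.00, -0.00]] + [[0.00, 0.00, -0.00], [0.0, 0.00, -0.0], [-0.00, -0.00, 0.00]]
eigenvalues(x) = [0.23, -0.01, 0.0]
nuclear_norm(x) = 0.24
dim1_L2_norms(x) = [0.06, 0.13, 0.19]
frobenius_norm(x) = 0.23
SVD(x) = [[-0.25, -0.91, -0.33], [0.54, 0.15, -0.83], [0.8, -0.39, 0.45]] @ diag([0.23291324259482435, 0.006313468667692358, 0.0034002260728680724]) @ [[-0.25, 0.54, 0.80], [0.91, -0.15, 0.39], [-0.33, -0.83, 0.45]]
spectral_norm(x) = 0.23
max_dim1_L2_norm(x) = 0.19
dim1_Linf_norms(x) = [0.05, 0.1, 0.15]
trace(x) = 0.23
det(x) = -0.00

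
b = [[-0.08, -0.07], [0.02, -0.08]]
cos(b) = [[1.0, -0.01], [0.0, 1.0]]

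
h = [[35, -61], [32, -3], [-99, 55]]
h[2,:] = [-99, 55]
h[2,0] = -99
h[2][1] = 55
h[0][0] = 35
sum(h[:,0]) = -32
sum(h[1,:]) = 29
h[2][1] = 55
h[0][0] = 35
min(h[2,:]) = -99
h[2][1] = 55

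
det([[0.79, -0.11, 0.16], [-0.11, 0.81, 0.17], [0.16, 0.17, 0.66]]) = 0.365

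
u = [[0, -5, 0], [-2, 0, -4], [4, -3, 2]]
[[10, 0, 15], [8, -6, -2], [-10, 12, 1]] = u@[[-4, 3, -3], [-2, 0, -3], [0, 0, 2]]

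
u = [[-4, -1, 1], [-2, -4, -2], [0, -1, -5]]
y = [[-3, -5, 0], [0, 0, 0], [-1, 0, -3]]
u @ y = [[11, 20, -3], [8, 10, 6], [5, 0, 15]]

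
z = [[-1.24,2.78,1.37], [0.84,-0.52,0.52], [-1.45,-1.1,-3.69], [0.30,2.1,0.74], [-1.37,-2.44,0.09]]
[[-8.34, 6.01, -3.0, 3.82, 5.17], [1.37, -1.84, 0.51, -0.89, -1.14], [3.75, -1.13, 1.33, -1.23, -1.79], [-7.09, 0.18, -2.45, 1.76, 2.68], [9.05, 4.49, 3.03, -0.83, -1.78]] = z @ [[-0.59, -3.16, -0.14, -0.81, -0.88], [-3.37, -0.01, -1.16, 0.81, 1.24], [0.22, 1.55, 0.04, 0.41, 0.46]]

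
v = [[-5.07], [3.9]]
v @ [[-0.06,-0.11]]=[[0.30, 0.56], [-0.23, -0.43]]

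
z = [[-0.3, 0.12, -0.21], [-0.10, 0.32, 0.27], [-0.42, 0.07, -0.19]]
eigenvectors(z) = [[0.65, 0.44, -0.22],  [-0.15, 0.79, -0.97],  [0.75, -0.43, 0.05]]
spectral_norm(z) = 0.60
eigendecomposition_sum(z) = [[-0.31, 0.06, -0.21],[0.07, -0.01, 0.05],[-0.36, 0.07, -0.25]] + [[0.08, -0.02, -0.08], [0.14, -0.04, -0.13], [-0.08, 0.02, 0.07]] + [[-0.07, 0.08, 0.08], [-0.32, 0.37, 0.35], [0.02, -0.02, -0.02]]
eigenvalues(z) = [-0.57, 0.12, 0.28]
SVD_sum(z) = [[-0.33, 0.10, -0.16], [-0.05, 0.02, -0.02], [-0.4, 0.12, -0.19]] + [[0.00, -0.02, -0.02], [-0.05, 0.3, 0.29], [0.0, -0.02, -0.02]] + [[0.03, 0.04, -0.03], [-0.0, -0.00, 0.0], [-0.02, -0.03, 0.03]]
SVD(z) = [[-0.63, 0.06, -0.77], [-0.10, -1.0, 0.00], [-0.77, 0.08, 0.63]] @ diag([0.6019645043239281, 0.4284431358717668, 0.07263067436293158]) @ [[0.87, -0.27, 0.42], [0.11, -0.71, -0.69], [-0.48, -0.65, 0.59]]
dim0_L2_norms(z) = [0.53, 0.35, 0.39]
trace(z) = -0.17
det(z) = -0.02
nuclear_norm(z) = 1.10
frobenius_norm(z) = 0.74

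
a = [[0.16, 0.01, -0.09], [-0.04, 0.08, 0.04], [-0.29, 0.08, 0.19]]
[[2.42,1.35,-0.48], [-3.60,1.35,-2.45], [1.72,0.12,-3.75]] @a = [[0.47, 0.09, -0.26],[0.08, -0.12, -0.09],[1.36, -0.27, -0.86]]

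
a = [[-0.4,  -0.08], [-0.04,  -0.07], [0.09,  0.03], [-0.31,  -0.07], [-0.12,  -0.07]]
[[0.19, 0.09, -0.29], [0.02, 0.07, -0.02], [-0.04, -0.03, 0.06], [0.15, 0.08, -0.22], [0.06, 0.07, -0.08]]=a @ [[-0.47,-0.01,0.74], [-0.08,-1.04,-0.08]]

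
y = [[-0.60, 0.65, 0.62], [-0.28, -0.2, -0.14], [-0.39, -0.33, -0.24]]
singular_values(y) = [1.09, 0.66, 0.0]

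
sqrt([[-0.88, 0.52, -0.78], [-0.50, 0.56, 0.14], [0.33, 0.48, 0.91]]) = [[-0.73, 1.06, -1.01], [-0.78, 1.17, -0.27], [0.59, -0.06, 1.22]]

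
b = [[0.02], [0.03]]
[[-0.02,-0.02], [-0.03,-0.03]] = b @ [[-0.93,-1.03]]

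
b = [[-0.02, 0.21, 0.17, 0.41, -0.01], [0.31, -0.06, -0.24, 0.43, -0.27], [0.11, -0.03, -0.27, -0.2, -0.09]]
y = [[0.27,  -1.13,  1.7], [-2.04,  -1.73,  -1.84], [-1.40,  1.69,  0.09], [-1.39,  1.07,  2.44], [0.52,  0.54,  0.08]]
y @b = [[-0.17, 0.07, -0.14, -0.72, 0.15], [-0.7, -0.27, 0.57, -1.21, 0.65], [0.56, -0.40, -0.67, 0.13, -0.45], [0.63, -0.43, -1.15, -0.6, -0.49], [0.17, 0.07, -0.06, 0.43, -0.16]]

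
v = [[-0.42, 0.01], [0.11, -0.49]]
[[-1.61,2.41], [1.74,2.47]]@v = [[0.94, -1.2], [-0.46, -1.19]]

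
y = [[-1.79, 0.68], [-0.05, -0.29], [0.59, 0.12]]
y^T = [[-1.79, -0.05, 0.59], [0.68, -0.29, 0.12]]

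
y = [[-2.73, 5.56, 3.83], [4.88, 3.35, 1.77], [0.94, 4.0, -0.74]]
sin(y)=[[1.42, 0.13, -0.79], [-0.52, 0.85, 0.96], [0.72, 0.21, -0.33]]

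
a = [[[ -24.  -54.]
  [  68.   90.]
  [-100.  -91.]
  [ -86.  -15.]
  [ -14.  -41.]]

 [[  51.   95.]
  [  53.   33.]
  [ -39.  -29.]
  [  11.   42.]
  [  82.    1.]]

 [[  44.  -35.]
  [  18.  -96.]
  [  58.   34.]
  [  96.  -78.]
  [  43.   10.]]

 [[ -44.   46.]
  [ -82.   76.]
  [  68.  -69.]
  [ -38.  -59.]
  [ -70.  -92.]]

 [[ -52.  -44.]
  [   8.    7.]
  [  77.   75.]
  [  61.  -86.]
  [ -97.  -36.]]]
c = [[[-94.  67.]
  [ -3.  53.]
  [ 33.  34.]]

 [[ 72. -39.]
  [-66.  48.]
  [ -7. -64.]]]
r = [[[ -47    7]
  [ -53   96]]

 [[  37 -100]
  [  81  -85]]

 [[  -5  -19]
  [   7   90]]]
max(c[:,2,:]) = 34.0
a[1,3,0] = 11.0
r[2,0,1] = -19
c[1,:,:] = [[72.0, -39.0], [-66.0, 48.0], [-7.0, -64.0]]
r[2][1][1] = 90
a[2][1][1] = -96.0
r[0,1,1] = 96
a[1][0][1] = 95.0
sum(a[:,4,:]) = -214.0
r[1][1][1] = -85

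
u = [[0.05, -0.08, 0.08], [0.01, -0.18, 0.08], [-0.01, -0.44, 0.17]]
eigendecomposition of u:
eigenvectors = [[-0.57+0.00j, -0.05-0.55j, (-0.05+0.55j)], [0.32+0.00j, 0.26-0.12j, 0.26+0.12j], [(0.76+0j), (0.79+0j), 0.79-0.00j]]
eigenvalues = [(-0.01+0j), (0.03+0.07j), (0.03-0.07j)]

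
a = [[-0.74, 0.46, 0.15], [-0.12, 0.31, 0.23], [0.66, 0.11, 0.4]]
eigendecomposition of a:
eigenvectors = [[0.83, -0.27, 0.25], [0.21, -0.68, 0.48], [-0.51, 0.68, 0.84]]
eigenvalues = [-0.72, 0.03, 0.66]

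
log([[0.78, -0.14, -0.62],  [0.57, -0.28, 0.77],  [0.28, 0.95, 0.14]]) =[[(0.01+0.07j), (-0.38-0.37j), (-0.48+0.29j)],[0.38-0.37j, (-0+1.9j), -0.09-1.49j],[(0.48+0.29j), 0.10-1.49j, (-0+1.17j)]]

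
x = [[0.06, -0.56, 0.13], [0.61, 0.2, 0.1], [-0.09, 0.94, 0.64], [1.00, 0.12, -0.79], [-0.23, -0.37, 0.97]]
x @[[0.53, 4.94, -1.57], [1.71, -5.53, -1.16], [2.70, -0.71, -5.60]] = [[-0.57, 3.30, -0.17], [0.94, 1.84, -1.75], [3.29, -6.10, -4.53], [-1.40, 4.84, 2.71], [1.86, 0.22, -4.64]]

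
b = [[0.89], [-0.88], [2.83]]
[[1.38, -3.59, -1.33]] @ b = [[0.62]]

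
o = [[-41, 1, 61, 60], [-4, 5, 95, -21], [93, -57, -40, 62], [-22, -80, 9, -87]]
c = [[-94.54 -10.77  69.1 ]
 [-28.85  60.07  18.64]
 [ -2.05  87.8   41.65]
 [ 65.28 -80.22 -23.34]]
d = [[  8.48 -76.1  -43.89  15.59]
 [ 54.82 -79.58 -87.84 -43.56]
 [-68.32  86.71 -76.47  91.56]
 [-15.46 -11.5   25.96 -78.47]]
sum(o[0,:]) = 81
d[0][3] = 15.59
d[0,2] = -43.89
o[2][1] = -57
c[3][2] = -23.34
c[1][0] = -28.85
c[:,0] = [-94.54, -28.85, -2.05, 65.28]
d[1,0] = 54.82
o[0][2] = 61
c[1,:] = [-28.85, 60.07, 18.64]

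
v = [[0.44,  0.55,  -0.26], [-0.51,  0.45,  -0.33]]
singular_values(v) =[0.82, 0.68]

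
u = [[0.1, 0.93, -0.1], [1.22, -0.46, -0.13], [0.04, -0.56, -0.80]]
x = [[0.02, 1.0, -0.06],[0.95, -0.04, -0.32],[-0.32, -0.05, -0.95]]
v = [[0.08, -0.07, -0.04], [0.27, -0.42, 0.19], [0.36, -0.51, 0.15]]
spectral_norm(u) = 1.44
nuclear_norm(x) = 3.01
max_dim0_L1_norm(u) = 1.95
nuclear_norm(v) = 0.93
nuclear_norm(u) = 3.13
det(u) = 1.00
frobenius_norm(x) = 1.74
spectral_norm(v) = 0.84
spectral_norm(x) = 1.00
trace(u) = -1.16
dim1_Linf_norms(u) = [0.93, 1.22, 0.8]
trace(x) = -0.97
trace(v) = -0.19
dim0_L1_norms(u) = [1.36, 1.95, 1.03]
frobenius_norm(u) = 1.89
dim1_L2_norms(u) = [0.94, 1.31, 0.98]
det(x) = 1.01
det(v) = 0.00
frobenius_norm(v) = 0.84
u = v + x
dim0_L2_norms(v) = [0.46, 0.66, 0.25]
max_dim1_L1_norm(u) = 1.81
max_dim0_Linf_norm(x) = 1.0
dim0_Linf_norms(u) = [1.22, 0.93, 0.8]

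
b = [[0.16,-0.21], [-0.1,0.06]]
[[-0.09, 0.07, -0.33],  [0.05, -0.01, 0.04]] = b @ [[-0.37, -0.19, 1.06], [0.17, -0.46, 2.38]]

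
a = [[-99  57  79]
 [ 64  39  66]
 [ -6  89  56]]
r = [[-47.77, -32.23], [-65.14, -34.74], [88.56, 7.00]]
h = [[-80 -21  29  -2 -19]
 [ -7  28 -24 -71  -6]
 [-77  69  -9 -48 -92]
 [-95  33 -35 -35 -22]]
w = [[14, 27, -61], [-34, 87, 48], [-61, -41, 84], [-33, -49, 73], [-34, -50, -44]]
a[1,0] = 64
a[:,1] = [57, 39, 89]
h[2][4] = -92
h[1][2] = -24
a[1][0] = 64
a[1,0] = 64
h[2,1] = 69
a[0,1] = 57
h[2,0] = -77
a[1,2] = 66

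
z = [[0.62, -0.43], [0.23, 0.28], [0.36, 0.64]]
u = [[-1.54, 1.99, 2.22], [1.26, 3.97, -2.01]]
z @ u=[[-1.50, -0.47, 2.24],[-0.00, 1.57, -0.05],[0.25, 3.26, -0.49]]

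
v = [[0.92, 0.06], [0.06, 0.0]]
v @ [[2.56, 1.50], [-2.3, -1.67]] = [[2.22,1.28],[0.15,0.09]]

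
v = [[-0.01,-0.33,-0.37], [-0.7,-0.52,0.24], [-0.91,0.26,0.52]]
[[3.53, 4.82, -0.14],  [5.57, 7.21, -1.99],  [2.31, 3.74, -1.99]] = v @ [[-6.98, -10.51, 2.21], [-3.98, -3.97, 0.7], [-5.79, -9.21, -0.31]]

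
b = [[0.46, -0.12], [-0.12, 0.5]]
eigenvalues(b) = [0.36, 0.6]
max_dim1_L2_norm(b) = 0.51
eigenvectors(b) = [[-0.76,0.65], [-0.65,-0.76]]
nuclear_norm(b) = 0.96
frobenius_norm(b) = 0.70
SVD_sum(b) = [[0.25, -0.30], [-0.3, 0.35]] + [[0.21, 0.18], [0.18, 0.15]]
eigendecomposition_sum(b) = [[0.21, 0.18],  [0.18, 0.15]] + [[0.25, -0.3], [-0.3, 0.35]]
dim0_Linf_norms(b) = [0.46, 0.5]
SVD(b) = [[-0.65, 0.76], [0.76, 0.65]] @ diag([0.6016552506059644, 0.35834474939403566]) @ [[-0.65, 0.76], [0.76, 0.65]]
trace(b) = 0.96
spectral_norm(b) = 0.60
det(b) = 0.22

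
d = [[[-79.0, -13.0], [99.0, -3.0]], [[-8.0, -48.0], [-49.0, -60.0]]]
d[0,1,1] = -3.0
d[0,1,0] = 99.0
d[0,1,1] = -3.0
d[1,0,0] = -8.0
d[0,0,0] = -79.0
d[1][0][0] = -8.0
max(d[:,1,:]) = 99.0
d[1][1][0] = -49.0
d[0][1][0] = 99.0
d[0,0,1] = -13.0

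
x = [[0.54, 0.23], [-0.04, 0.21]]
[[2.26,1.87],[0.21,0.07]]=x @ [[3.47,3.07], [1.66,0.92]]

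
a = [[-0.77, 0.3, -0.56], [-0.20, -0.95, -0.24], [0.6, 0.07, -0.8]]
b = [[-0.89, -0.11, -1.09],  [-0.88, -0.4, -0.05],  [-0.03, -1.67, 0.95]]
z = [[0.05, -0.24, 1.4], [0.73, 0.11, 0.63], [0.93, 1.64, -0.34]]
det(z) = 1.28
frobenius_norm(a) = 1.73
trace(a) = -2.52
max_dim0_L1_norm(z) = 2.37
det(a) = -1.00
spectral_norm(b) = 2.01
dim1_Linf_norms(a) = [0.77, 0.95, 0.8]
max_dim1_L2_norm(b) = 1.92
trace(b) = -0.34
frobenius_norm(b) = 2.57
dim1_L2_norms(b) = [1.41, 0.97, 1.92]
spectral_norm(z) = 2.01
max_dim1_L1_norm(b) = 2.65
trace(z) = -0.18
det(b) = -1.27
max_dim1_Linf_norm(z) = 1.64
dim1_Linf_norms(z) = [1.4, 0.73, 1.64]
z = b @ a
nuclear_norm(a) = 3.00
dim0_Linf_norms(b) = [0.89, 1.67, 1.09]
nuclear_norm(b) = 3.97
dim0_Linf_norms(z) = [0.93, 1.64, 1.4]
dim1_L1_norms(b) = [2.09, 1.33, 2.65]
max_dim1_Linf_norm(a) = 0.95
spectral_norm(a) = 1.01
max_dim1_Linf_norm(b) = 1.67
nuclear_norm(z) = 3.98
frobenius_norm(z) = 2.58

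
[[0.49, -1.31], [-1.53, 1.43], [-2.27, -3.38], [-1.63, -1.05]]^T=[[0.49, -1.53, -2.27, -1.63], [-1.31, 1.43, -3.38, -1.05]]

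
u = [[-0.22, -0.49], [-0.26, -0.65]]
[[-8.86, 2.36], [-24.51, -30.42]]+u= [[-9.08, 1.87], [-24.77, -31.07]]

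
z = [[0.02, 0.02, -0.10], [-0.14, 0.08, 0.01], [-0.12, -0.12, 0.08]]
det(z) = -0.002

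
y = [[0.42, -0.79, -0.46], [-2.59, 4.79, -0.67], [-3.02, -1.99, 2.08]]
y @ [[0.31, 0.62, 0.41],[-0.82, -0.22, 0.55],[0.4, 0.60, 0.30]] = [[0.59, 0.16, -0.4],[-5.00, -3.06, 1.37],[1.53, -0.19, -1.71]]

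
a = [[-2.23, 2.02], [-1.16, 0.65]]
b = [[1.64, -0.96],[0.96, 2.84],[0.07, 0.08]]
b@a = [[-2.54, 2.69], [-5.44, 3.79], [-0.25, 0.19]]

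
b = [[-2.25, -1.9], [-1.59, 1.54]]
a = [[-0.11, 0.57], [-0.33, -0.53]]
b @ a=[[0.87,-0.28], [-0.33,-1.72]]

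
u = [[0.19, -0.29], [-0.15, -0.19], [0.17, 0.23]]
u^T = [[0.19, -0.15, 0.17],[-0.29, -0.19, 0.23]]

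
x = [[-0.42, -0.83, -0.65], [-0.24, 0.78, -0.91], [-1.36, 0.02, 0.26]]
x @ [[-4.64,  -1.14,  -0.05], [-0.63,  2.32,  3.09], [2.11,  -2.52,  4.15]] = [[1.1, 0.19, -5.24], [-1.30, 4.38, -1.35], [6.85, 0.94, 1.21]]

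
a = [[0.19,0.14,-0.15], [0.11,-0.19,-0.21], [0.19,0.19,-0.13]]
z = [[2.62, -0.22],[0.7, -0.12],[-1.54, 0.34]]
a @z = [[0.83, -0.11], [0.48, -0.07], [0.83, -0.11]]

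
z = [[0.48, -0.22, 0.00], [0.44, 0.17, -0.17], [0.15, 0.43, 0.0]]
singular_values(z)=[0.68, 0.51, 0.12]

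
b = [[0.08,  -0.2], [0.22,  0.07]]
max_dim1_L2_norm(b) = 0.23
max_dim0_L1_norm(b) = 0.3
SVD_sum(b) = [[0.09, -0.01], [0.21, -0.01]] + [[-0.01,-0.19],[0.01,0.08]]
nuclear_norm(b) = 0.45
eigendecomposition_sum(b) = [[0.04+0.10j, -0.10+0.04j], [(0.11-0.04j), (0.03+0.11j)]] + [[(0.04-0.1j), (-0.1-0.04j)], [(0.11+0.04j), (0.03-0.11j)]]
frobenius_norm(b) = 0.32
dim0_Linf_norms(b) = [0.22, 0.2]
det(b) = 0.05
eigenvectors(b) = [[(0.02+0.69j), (0.02-0.69j)], [(0.72+0j), (0.72-0j)]]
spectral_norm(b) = 0.23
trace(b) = 0.15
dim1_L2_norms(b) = [0.22, 0.23]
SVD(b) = [[-0.39,-0.92], [-0.92,0.39]] @ diag([0.23417137109727654, 0.21181069132227864]) @ [[-1.00, 0.06],  [0.06, 1.0]]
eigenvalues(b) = [(0.08+0.21j), (0.08-0.21j)]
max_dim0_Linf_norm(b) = 0.22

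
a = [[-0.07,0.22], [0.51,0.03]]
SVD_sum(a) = [[-0.07,0.00], [0.51,-0.00]] + [[0.00,0.22], [0.00,0.03]]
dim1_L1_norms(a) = [0.29, 0.54]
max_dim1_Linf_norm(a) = 0.51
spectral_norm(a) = 0.51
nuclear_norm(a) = 0.74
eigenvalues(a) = [-0.36, 0.32]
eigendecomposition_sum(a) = [[-0.21,0.12], [0.27,-0.15]] + [[0.14, 0.1], [0.24, 0.18]]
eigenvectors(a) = [[-0.61, -0.49], [0.8, -0.87]]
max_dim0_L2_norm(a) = 0.51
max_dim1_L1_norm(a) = 0.54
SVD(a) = [[-0.14, 0.99], [0.99, 0.14]] @ diag([0.5147815520788174, 0.22203592871272843]) @ [[1.0, -0.00], [0.0, 1.0]]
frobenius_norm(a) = 0.56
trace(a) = -0.04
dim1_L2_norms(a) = [0.23, 0.51]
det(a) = -0.11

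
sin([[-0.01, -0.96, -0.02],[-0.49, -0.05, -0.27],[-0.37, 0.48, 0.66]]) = [[0.01, -0.90, -0.04],[-0.47, -0.02, -0.24],[-0.30, 0.39, 0.65]]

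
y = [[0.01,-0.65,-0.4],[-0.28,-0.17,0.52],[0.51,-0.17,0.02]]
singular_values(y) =[0.82, 0.6, 0.47]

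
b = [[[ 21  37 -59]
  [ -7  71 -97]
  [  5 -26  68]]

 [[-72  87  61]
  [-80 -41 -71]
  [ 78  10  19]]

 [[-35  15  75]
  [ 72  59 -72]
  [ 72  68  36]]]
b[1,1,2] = -71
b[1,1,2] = -71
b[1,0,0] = -72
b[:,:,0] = [[21, -7, 5], [-72, -80, 78], [-35, 72, 72]]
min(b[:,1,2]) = -97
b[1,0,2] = 61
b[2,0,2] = 75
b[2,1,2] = -72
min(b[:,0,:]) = -72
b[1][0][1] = 87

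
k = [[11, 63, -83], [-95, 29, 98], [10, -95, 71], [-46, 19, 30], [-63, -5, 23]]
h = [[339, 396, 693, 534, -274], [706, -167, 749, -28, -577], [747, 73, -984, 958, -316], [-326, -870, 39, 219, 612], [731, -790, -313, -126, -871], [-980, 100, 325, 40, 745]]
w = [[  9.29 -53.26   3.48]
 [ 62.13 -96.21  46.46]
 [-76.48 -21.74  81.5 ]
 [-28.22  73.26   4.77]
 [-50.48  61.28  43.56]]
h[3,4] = 612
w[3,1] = 73.26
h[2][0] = 747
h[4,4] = -871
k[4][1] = -5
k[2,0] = 10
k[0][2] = -83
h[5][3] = 40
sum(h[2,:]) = 478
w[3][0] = -28.22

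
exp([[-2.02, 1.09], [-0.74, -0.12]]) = [[0.03, 0.38], [-0.26, 0.69]]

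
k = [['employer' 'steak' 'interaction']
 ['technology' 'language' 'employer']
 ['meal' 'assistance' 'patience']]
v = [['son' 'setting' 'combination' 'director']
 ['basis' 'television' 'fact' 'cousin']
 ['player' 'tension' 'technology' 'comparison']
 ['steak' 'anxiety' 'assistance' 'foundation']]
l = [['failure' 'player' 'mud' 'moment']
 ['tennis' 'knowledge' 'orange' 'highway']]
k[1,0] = 'technology'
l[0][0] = 'failure'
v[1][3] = 'cousin'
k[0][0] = 'employer'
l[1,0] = 'tennis'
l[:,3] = ['moment', 'highway']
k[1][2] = 'employer'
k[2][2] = 'patience'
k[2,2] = 'patience'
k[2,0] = 'meal'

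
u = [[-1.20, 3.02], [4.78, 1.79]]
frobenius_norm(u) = 6.05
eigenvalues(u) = [-3.79, 4.38]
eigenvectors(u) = [[-0.76,-0.48], [0.65,-0.88]]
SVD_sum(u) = [[-0.1,-0.04],[4.8,1.72]] + [[-1.10,3.06], [-0.02,0.07]]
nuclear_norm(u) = 8.35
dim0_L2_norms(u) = [4.93, 3.51]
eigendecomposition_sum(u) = [[-2.59, 1.4], [2.22, -1.20]] + [[1.39, 1.62], [2.56, 2.99]]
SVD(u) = [[-0.02, 1.0],[1.00, 0.02]] @ diag([5.104854034923229, 3.24859435481379]) @ [[0.94, 0.34], [-0.34, 0.94]]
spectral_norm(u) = 5.10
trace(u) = 0.59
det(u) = -16.58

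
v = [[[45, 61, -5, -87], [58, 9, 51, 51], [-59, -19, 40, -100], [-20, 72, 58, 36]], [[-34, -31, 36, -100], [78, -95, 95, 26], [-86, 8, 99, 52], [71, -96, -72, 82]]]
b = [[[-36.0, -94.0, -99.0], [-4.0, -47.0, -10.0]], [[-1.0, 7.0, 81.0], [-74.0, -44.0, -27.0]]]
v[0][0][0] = 45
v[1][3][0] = 71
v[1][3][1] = -96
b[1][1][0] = -74.0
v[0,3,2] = 58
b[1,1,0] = -74.0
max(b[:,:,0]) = -1.0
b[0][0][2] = -99.0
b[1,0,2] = 81.0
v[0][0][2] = -5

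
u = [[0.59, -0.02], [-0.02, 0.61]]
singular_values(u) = [0.62, 0.58]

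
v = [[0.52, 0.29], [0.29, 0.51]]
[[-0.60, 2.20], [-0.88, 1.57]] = v @ [[-0.28, 3.68], [-1.57, 0.99]]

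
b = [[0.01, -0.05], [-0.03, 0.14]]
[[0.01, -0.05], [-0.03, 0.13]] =b@[[0.91, -0.03], [-0.03, 0.94]]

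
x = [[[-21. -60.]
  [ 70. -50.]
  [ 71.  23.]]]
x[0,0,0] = -21.0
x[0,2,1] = 23.0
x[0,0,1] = -60.0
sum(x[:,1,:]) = 20.0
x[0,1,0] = 70.0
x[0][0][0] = -21.0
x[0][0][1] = -60.0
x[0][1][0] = 70.0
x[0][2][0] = 71.0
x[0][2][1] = 23.0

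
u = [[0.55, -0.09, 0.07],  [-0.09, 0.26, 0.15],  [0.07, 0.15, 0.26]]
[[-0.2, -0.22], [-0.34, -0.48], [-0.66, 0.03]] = u @ [[0.03, -1.38], [0.27, -3.89], [-2.7, 2.74]]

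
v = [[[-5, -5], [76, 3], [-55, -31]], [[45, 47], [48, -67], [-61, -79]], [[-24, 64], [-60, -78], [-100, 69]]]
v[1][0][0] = 45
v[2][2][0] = -100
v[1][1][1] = -67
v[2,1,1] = -78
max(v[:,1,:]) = 76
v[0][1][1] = 3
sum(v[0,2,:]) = -86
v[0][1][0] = 76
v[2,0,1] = 64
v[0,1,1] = 3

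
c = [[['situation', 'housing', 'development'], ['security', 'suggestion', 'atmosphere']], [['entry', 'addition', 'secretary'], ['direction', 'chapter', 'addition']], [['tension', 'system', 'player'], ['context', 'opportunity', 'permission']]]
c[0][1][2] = 'atmosphere'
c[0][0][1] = 'housing'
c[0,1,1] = 'suggestion'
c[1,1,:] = ['direction', 'chapter', 'addition']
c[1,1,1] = 'chapter'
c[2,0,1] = 'system'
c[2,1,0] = 'context'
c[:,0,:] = [['situation', 'housing', 'development'], ['entry', 'addition', 'secretary'], ['tension', 'system', 'player']]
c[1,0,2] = 'secretary'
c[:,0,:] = [['situation', 'housing', 'development'], ['entry', 'addition', 'secretary'], ['tension', 'system', 'player']]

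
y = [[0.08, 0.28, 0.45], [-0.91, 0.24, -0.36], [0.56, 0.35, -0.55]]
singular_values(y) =[1.07, 0.83, 0.45]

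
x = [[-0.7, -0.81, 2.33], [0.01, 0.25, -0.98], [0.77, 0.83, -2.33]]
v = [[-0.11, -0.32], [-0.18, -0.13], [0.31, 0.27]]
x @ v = [[0.95, 0.96], [-0.35, -0.3], [-0.96, -0.98]]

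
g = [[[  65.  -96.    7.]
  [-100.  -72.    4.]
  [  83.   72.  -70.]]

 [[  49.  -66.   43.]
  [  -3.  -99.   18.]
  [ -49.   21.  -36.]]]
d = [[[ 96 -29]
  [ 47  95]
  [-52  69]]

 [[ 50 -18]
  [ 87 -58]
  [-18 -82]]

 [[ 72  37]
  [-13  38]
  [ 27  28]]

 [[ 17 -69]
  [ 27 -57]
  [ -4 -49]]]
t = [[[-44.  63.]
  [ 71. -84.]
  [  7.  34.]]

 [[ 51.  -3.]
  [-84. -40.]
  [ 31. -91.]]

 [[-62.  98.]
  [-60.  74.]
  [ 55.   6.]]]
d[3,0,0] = 17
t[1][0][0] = 51.0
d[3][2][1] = -49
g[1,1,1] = -99.0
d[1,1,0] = 87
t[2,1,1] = 74.0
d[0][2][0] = -52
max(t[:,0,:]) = 98.0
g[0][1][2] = 4.0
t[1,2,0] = 31.0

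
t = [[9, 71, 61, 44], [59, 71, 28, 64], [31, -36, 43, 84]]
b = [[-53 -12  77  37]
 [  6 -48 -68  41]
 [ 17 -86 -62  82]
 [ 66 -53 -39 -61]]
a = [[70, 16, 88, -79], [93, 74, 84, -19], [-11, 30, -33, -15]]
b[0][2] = 77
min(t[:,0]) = 9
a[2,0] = -11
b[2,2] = -62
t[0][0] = 9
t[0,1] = 71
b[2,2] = -62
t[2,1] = -36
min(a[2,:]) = -33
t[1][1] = 71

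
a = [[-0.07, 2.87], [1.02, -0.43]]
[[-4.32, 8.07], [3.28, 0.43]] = a @[[2.61, 1.62],  [-1.44, 2.85]]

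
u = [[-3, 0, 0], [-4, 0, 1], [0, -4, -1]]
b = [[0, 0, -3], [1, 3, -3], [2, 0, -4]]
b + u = [[-3, 0, -3], [-3, 3, -2], [2, -4, -5]]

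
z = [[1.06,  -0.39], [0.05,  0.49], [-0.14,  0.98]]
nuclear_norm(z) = 2.18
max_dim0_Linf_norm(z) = 1.06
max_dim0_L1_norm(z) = 1.86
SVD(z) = [[-0.73, -0.68], [0.26, -0.41], [0.63, -0.61]] @ diag([1.3361603634414447, 0.8443787557536172]) @ [[-0.64, 0.77], [-0.77, -0.64]]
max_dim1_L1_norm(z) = 1.45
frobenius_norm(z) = 1.58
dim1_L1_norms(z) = [1.45, 0.54, 1.12]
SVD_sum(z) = [[0.62, -0.75],[-0.22, 0.27],[-0.54, 0.65]] + [[0.44, 0.36], [0.27, 0.22], [0.4, 0.33]]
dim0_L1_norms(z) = [1.25, 1.86]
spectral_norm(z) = 1.34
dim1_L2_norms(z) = [1.13, 0.49, 0.99]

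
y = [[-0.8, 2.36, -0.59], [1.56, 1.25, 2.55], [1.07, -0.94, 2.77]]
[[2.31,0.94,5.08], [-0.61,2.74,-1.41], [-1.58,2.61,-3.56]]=y @ [[-0.95, -0.99, -2.08], [0.66, 0.43, 1.45], [0.02, 1.47, 0.01]]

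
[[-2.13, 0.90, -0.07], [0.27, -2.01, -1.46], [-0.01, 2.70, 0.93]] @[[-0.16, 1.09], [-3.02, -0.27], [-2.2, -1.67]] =[[-2.22, -2.45], [9.24, 3.28], [-10.20, -2.29]]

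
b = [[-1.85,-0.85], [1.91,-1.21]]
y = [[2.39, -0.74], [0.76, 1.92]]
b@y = [[-5.07, -0.26], [3.65, -3.74]]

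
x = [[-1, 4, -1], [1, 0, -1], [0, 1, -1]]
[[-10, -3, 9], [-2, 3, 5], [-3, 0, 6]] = x @ [[-2, 3, 0], [-3, 0, 1], [0, 0, -5]]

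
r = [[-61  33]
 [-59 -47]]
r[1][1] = -47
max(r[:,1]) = 33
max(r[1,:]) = -47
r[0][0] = -61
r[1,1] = -47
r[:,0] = [-61, -59]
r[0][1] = 33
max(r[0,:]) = 33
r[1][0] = -59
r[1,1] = -47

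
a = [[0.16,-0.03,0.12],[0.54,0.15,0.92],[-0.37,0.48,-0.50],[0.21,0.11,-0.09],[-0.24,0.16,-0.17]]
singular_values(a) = [1.29, 0.52, 0.26]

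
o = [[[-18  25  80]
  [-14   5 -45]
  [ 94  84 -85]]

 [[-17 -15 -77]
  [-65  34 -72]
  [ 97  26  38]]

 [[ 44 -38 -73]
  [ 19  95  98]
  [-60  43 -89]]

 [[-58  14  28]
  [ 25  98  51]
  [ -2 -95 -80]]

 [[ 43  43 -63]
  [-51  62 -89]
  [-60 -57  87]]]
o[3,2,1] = -95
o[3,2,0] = -2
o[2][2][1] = 43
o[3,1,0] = 25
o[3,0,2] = 28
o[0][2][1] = 84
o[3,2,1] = -95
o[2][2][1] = 43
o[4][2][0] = -60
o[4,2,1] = -57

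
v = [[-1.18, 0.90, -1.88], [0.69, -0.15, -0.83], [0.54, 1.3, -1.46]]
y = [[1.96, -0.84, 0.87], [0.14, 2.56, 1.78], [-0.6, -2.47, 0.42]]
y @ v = [[-2.42, 3.02, -4.26], [2.56, 2.06, -4.99], [-0.77, 0.38, 2.56]]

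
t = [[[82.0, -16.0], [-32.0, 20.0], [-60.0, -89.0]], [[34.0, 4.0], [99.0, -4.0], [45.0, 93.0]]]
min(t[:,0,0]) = 34.0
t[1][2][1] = 93.0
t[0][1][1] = 20.0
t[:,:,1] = [[-16.0, 20.0, -89.0], [4.0, -4.0, 93.0]]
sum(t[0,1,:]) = -12.0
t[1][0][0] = 34.0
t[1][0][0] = 34.0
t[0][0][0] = 82.0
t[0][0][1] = -16.0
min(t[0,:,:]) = -89.0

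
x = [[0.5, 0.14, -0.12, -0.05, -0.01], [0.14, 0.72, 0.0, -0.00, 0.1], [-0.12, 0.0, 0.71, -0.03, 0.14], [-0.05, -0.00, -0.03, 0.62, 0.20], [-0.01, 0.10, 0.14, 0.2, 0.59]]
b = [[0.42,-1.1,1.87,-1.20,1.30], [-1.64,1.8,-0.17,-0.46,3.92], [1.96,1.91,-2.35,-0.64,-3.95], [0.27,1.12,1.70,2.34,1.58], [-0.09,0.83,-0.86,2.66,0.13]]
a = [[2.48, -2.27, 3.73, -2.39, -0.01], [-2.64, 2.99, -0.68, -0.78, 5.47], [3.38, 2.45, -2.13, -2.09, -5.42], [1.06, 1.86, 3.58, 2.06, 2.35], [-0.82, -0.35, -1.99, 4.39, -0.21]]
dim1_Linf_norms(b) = [1.87, 3.92, 3.95, 2.34, 2.66]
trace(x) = 3.14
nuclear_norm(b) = 16.73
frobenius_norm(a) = 13.59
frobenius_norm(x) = 1.49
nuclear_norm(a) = 26.80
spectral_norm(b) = 6.82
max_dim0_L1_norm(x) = 1.04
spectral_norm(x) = 0.89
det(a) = -1167.04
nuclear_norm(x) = 3.14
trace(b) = 2.34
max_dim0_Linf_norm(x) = 0.72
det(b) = -79.04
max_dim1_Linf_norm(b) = 3.95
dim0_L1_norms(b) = [4.38, 6.76, 6.95, 7.3, 10.88]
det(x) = 0.07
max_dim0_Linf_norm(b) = 3.95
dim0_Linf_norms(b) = [1.96, 1.91, 2.35, 2.66, 3.95]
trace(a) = 5.19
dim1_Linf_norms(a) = [3.73, 5.47, 5.42, 3.58, 4.39]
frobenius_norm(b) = 8.90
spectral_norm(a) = 9.38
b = x @ a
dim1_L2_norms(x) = [0.54, 0.74, 0.73, 0.65, 0.65]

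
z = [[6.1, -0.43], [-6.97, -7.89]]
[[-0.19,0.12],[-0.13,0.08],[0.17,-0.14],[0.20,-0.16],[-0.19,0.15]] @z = [[-2.0, -0.87], [-1.35, -0.58], [2.01, 1.03], [2.34, 1.18], [-2.20, -1.10]]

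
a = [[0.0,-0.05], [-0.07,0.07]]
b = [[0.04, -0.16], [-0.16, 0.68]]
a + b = [[0.04, -0.21],[-0.23, 0.75]]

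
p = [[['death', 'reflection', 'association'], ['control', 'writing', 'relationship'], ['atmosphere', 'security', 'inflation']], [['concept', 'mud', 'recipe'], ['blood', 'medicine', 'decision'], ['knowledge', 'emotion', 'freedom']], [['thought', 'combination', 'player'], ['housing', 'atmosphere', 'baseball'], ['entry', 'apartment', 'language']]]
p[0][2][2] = 'inflation'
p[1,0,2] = 'recipe'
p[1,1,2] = 'decision'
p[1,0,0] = 'concept'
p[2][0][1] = 'combination'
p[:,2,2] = ['inflation', 'freedom', 'language']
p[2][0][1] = 'combination'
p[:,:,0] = [['death', 'control', 'atmosphere'], ['concept', 'blood', 'knowledge'], ['thought', 'housing', 'entry']]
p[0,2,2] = 'inflation'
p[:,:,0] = [['death', 'control', 'atmosphere'], ['concept', 'blood', 'knowledge'], ['thought', 'housing', 'entry']]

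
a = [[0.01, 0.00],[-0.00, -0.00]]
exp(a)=[[1.01,0.00],[0.00,1.00]]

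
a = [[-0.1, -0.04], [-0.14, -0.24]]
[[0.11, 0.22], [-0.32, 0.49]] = a @ [[-2.15, -1.8], [2.60, -0.99]]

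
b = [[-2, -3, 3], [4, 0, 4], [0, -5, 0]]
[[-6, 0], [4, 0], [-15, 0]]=b @ [[0, 0], [3, 0], [1, 0]]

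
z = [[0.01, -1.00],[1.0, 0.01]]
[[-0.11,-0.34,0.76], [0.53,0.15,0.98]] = z@[[0.53, 0.15, 0.99], [0.12, 0.34, -0.75]]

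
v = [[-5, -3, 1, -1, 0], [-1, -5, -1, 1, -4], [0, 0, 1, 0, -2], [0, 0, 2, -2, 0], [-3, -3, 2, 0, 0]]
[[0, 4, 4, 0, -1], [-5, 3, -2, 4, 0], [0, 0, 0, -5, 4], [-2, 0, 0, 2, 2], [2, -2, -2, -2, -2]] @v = [[-1, -17, -2, 4, -24], [22, 0, -2, 0, -8], [-12, -12, -2, 10, 0], [4, 0, 6, -2, 0], [-2, 10, -6, 0, 12]]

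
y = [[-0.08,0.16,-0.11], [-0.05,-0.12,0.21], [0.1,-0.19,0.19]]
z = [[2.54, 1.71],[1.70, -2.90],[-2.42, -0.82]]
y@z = [[0.34, -0.51], [-0.84, 0.09], [-0.53, 0.57]]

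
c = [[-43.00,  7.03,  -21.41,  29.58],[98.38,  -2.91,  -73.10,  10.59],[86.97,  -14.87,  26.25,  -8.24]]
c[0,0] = -43.0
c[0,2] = -21.41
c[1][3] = 10.59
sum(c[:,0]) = 142.35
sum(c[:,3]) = 31.93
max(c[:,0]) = 98.38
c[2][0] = 86.97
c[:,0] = [-43.0, 98.38, 86.97]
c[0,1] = 7.03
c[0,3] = 29.58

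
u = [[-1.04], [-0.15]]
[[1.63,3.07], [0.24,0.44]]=u @ [[-1.57, -2.95]]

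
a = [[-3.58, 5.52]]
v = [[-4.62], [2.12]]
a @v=[[28.24]]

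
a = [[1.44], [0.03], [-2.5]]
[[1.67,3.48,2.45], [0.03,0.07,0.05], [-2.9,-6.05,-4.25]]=a @ [[1.16, 2.42, 1.7]]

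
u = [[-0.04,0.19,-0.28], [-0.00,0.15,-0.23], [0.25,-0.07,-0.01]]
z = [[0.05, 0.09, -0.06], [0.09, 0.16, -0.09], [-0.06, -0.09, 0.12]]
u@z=[[0.03,0.05,-0.05], [0.03,0.04,-0.04], [0.01,0.01,-0.01]]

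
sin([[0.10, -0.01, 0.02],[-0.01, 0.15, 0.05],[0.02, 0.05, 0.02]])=[[0.10,-0.01,0.02], [-0.01,0.15,0.05], [0.02,0.05,0.02]]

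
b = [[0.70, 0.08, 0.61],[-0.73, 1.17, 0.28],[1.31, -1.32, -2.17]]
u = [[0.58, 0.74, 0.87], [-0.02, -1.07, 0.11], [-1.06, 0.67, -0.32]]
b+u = [[1.28,0.82,1.48], [-0.75,0.10,0.39], [0.25,-0.65,-2.49]]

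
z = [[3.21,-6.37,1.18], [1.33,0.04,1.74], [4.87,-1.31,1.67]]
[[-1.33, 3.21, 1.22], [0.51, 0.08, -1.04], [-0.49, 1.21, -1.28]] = z @ [[-0.2, 0.15, -0.22], [0.19, -0.44, -0.38], [0.44, -0.06, -0.42]]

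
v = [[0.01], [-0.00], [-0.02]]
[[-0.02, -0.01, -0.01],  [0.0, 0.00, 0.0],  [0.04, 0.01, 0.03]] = v @ [[-1.84, -0.54, -1.36]]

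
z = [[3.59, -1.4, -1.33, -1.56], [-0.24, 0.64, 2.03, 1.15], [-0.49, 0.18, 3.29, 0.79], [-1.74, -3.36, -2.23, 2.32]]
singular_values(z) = [5.47, 4.98, 2.48, 0.65]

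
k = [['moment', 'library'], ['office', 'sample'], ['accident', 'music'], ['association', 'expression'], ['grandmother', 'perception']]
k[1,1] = 'sample'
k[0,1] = 'library'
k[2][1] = 'music'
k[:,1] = ['library', 'sample', 'music', 'expression', 'perception']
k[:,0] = ['moment', 'office', 'accident', 'association', 'grandmother']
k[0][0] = 'moment'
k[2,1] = 'music'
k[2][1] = 'music'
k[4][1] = 'perception'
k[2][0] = 'accident'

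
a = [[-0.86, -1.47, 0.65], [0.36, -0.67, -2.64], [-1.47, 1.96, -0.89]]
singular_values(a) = [2.94, 2.62, 1.47]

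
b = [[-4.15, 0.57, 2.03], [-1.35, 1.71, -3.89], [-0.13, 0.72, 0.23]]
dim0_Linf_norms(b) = [4.15, 1.71, 3.89]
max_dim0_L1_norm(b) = 6.15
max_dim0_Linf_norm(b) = 4.15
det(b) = -14.31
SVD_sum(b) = [[-2.75, -0.21, 3.19],  [1.4, 0.11, -1.62],  [-0.15, -0.01, 0.17]] + [[-1.39, 0.82, -1.14],[-2.74, 1.62, -2.26],[-0.18, 0.11, -0.15]] + [[-0.01,  -0.04,  -0.01], [-0.01,  -0.02,  -0.01], [0.2,  0.62,  0.21]]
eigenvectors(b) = [[(0.97+0j), -0.11+0.17j, -0.11-0.17j], [0.22+0.00j, -0.91+0.00j, (-0.91-0j)], [-0.01+0.00j, (-0.15+0.33j), -0.15-0.33j]]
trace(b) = -2.21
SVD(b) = [[-0.89, -0.45, -0.07], [0.45, -0.89, -0.03], [-0.05, -0.06, 1.0]] @ diag([4.734505909335526, 4.386891034053667, 0.6890869682460689]) @ [[0.65, 0.05, -0.76], [0.7, -0.42, 0.58], [0.29, 0.91, 0.31]]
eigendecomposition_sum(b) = [[(-4.05+0j), 0.14-0.00j, (2.06-0j)],[(-0.93+0j), (0.03-0j), (0.47-0j)],[(0.03-0j), -0.00+0.00j, (-0.02+0j)]] + [[-0.05+0.02j,(0.21-0.08j),-0.01+0.56j], [-0.21-0.13j,0.84+0.62j,(-2.18+1.34j)], [(-0.08+0.05j),(0.36-0.2j),0.12+1.00j]] + [[-0.05-0.02j, (0.21+0.08j), -0.01-0.56j], [(-0.21+0.13j), 0.84-0.62j, (-2.18-1.34j)], [-0.08-0.05j, (0.36+0.2j), (0.12-1j)]]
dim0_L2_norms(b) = [4.37, 1.94, 4.39]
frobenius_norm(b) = 6.49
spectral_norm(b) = 4.73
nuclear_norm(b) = 9.81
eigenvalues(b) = [(-4.04+0j), (0.91+1.65j), (0.91-1.65j)]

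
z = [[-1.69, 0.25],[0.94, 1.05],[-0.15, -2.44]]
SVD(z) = [[0.07, 0.91], [-0.46, -0.34], [0.88, -0.25]] @ diag([2.7128033761194055, 1.8765654378452017]) @ [[-0.25, -0.97], [-0.97, 0.25]]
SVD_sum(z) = [[-0.05, -0.18], [0.31, 1.21], [-0.6, -2.32]] + [[-1.64, 0.43], [0.63, -0.16], [0.45, -0.12]]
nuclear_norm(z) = 4.59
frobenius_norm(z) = 3.30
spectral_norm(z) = 2.71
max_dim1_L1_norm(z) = 2.59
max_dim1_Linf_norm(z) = 2.44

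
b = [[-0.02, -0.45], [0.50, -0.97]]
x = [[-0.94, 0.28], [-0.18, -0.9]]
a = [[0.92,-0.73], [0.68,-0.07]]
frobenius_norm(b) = 1.18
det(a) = 0.43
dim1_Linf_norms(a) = [0.92, 0.68]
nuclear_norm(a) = 1.65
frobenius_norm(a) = 1.36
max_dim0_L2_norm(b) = 1.07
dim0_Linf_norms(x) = [0.94, 0.9]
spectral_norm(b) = 1.16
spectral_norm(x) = 1.00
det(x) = 0.90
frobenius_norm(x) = 1.34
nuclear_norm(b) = 1.37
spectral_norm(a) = 1.32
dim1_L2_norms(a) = [1.17, 0.68]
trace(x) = -1.84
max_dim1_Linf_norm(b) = 0.97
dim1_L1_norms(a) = [1.65, 0.75]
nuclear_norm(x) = 1.90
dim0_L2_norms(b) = [0.5, 1.07]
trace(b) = -0.99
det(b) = 0.24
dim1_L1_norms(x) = [1.22, 1.08]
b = x + a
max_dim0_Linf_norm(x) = 0.94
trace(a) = 0.85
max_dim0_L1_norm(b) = 1.42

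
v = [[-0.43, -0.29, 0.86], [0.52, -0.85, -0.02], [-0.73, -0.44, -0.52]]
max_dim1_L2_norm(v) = 1.0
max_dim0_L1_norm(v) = 1.68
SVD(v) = [[-0.93, 0.1, -0.35], [-0.21, 0.63, 0.75], [0.29, 0.77, -0.56]] @ diag([1.005822569181888, 1.0000430054574136, 0.9934963243817508]) @ [[0.08,0.32,-0.94],[-0.28,-0.90,-0.33],[0.96,-0.29,-0.02]]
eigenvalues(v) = [(-0.4+0.92j), (-0.4-0.92j), (-1+0j)]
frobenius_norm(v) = 1.73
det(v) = -1.00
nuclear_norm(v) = 3.00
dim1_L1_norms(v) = [1.58, 1.39, 1.69]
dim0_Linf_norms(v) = [0.73, 0.85, 0.86]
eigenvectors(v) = [[(0.69+0j), 0.69-0.00j, (-0.23+0j)], [(0.14-0.32j), (0.14+0.32j), (0.87+0j)], [(0.07+0.63j), (0.07-0.63j), (0.44+0j)]]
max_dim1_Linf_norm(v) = 0.86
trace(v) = -1.80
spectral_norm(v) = 1.01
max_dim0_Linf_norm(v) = 0.86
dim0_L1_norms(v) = [1.68, 1.58, 1.4]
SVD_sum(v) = [[-0.07, -0.30, 0.89], [-0.02, -0.07, 0.20], [0.02, 0.09, -0.28]] + [[-0.03, -0.09, -0.03], [-0.18, -0.57, -0.21], [-0.22, -0.7, -0.26]] + [[-0.33, 0.10, 0.01], [0.71, -0.21, -0.01], [-0.54, 0.16, 0.01]]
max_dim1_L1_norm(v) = 1.69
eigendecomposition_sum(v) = [[(-0.19+0.43j), -0.24+0.00j, 0.38+0.22j], [(0.16+0.18j), -0.05+0.11j, (0.18-0.13j)], [-0.42-0.13j, -0.03-0.22j, -0.16+0.37j]] + [[(-0.19-0.43j), (-0.24-0j), (0.38-0.22j)], [0.16-0.18j, -0.05-0.11j, (0.18+0.13j)], [-0.42+0.13j, (-0.03+0.22j), (-0.16-0.37j)]] + [[(-0.05+0j), 0.20+0.00j, (0.1-0j)], [(0.2-0j), (-0.75-0j), -0.38+0.00j], [0.10-0.00j, (-0.39-0j), (-0.2+0j)]]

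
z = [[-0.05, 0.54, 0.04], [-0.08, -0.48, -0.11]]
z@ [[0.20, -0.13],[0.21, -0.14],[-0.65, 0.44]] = [[0.08, -0.05], [-0.05, 0.03]]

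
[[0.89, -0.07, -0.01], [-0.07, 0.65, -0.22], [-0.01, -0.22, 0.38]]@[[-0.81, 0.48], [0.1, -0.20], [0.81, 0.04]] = [[-0.74, 0.44], [-0.06, -0.17], [0.29, 0.05]]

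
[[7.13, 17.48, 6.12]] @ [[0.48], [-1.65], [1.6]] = [[-15.63]]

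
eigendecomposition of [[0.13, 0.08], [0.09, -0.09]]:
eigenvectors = [[0.94,-0.31],[0.34,0.95]]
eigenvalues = [0.16, -0.12]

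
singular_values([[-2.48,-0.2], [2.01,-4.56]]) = [5.07, 2.31]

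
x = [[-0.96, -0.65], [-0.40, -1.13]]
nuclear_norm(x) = 2.10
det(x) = 0.82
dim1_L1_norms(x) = [1.61, 1.53]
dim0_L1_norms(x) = [1.36, 1.78]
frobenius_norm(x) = 1.67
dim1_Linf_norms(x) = [0.96, 1.13]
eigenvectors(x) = [[0.83, 0.73],[-0.55, 0.68]]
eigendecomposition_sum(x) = [[-0.31,0.33], [0.20,-0.22]] + [[-0.65, -0.98],[-0.6, -0.91]]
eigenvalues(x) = [-0.53, -1.56]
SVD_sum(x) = [[-0.66, -0.88],  [-0.69, -0.91]] + [[-0.3, 0.23], [0.29, -0.22]]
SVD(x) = [[-0.69, -0.72], [-0.72, 0.69]] @ diag([1.5842859647532253, 0.5206130827072458]) @ [[0.6, 0.8], [0.8, -0.60]]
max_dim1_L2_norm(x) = 1.2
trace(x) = -2.09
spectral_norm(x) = 1.58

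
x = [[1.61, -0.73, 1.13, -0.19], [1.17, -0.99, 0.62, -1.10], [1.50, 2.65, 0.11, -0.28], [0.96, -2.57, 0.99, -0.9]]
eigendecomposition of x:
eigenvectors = [[-0.22, -0.63, 0.49, 0.50], [-0.45, -0.29, -0.22, -0.25], [0.46, -0.7, -0.80, -0.74], [-0.73, -0.17, 0.27, 0.38]]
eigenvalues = [-2.81, 2.48, 0.01, 0.16]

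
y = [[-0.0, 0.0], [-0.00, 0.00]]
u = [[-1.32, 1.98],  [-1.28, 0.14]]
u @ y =[[0.00, 0.00], [0.0, 0.0]]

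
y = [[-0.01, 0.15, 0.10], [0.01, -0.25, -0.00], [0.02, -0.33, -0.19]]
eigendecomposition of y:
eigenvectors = [[-1.00,-0.44,-0.47], [-0.04,0.19,-0.06], [-0.04,0.88,0.88]]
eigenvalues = [-0.0, -0.27, -0.18]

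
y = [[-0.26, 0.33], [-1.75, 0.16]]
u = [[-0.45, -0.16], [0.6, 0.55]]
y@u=[[0.32, 0.22], [0.88, 0.37]]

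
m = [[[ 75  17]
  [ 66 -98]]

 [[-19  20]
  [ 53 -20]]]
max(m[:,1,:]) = 66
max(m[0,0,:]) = 75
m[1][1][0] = 53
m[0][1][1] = -98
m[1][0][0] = -19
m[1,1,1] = -20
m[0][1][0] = 66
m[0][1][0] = 66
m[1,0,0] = -19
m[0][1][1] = -98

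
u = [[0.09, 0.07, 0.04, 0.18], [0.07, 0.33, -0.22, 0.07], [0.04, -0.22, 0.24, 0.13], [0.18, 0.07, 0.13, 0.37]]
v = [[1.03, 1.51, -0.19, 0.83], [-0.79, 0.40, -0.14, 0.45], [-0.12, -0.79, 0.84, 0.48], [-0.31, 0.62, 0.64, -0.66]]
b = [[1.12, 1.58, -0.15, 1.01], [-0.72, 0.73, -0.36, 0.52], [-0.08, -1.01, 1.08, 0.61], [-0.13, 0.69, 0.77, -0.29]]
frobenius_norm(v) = 2.82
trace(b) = 2.64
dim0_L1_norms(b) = [2.05, 4.01, 2.36, 2.43]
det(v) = -2.57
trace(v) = 1.61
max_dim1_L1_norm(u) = 0.75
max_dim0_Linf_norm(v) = 1.51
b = v + u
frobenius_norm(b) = 3.16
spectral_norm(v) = 2.12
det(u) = -0.00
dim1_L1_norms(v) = [3.56, 1.78, 2.23, 2.23]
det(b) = -3.70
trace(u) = 1.03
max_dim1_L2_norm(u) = 0.44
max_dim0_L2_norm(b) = 2.13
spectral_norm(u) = 0.53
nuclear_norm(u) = 1.04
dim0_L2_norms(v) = [1.34, 1.86, 1.08, 1.25]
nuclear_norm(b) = 5.91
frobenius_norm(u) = 0.73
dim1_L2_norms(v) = [2.02, 1.0, 1.25, 1.15]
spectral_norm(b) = 2.39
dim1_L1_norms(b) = [3.86, 2.33, 2.78, 1.88]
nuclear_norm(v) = 5.33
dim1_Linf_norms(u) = [0.18, 0.33, 0.24, 0.37]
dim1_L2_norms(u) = [0.22, 0.41, 0.35, 0.44]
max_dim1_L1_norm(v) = 3.56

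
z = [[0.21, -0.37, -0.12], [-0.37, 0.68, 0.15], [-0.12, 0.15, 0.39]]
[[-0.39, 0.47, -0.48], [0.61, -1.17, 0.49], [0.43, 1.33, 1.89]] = z @ [[-6.9, 2.34, -3.68], [-2.88, -1.48, -2.29], [0.08, 4.71, 4.59]]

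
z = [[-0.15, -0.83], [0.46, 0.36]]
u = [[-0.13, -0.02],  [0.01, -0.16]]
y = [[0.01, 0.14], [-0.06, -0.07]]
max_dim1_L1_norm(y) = 0.15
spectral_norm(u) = 0.16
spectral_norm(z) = 0.97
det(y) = 0.01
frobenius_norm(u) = 0.21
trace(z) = 0.21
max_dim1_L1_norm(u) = 0.17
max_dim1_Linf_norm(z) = 0.83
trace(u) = -0.29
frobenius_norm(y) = 0.17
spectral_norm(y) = 0.16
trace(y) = -0.06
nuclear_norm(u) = 0.29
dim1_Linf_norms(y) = [0.14, 0.07]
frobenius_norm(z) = 1.03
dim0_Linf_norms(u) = [0.13, 0.16]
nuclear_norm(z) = 1.31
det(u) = 0.02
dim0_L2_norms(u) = [0.13, 0.16]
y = z @ u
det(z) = 0.33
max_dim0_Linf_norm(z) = 0.83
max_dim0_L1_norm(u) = 0.18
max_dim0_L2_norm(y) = 0.16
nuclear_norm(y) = 0.21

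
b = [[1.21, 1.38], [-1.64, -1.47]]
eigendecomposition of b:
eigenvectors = [[(-0.6-0.31j), -0.60+0.31j], [(0.74+0j), 0.74-0.00j]]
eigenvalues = [(-0.13+0.68j), (-0.13-0.68j)]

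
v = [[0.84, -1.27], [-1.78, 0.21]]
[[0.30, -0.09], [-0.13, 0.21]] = v @ [[0.05, -0.12], [-0.2, -0.01]]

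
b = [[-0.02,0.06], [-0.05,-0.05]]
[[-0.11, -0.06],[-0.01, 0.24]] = b@[[1.48,-2.85],[-1.33,-1.88]]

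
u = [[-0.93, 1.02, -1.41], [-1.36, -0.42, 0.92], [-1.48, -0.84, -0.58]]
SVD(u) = [[-0.53, 0.76, -0.37], [-0.44, -0.63, -0.64], [-0.72, -0.18, 0.67]] @ diag([2.3086423191111693, 1.9892626040691497, 0.8433296712798778]) @ [[0.94,  0.11,  0.33], [0.21,  0.6,  -0.78], [0.28,  -0.79,  -0.54]]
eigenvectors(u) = [[(-0.68+0j), -0.14-0.42j, -0.14+0.42j], [(-0.15+0j), 0.74+0.00j, 0.74-0.00j], [(-0.71+0j), (0.24+0.44j), 0.24-0.44j]]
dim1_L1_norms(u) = [3.36, 2.7, 2.9]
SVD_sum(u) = [[-1.15, -0.13, -0.41], [-0.95, -0.11, -0.34], [-1.57, -0.18, -0.55]] + [[0.31, 0.9, -1.17], [-0.26, -0.74, 0.96], [-0.07, -0.21, 0.28]] + [[-0.09, 0.25, 0.17], [-0.15, 0.43, 0.29], [0.16, -0.45, -0.30]]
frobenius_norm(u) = 3.16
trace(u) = -1.93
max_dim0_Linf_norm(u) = 1.48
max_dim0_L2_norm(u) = 2.21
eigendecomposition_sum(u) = [[(-1.1-0j),  0.14+0.00j,  (-1.05-0j)], [-0.25-0.00j,  0.03+0.00j,  (-0.24-0j)], [(-1.15-0j),  (0.14+0j),  (-1.1-0j)]] + [[(0.09+0.32j), 0.44+0.00j, (-0.18-0.31j)], [-0.56-0.03j, -0.23+0.70j, 0.58-0.13j], [-0.16-0.34j, -0.49+0.09j, (0.26+0.31j)]] + [[0.09-0.32j,(0.44-0j),(-0.18+0.31j)], [(-0.56+0.03j),(-0.23-0.7j),(0.58+0.13j)], [-0.16+0.34j,(-0.49-0.09j),0.26-0.31j]]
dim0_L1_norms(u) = [3.77, 2.28, 2.91]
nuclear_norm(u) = 5.14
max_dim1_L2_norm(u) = 1.97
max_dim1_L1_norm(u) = 3.36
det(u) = -3.87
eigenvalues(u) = [(-2.18+0j), (0.12+1.33j), (0.12-1.33j)]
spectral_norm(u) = 2.31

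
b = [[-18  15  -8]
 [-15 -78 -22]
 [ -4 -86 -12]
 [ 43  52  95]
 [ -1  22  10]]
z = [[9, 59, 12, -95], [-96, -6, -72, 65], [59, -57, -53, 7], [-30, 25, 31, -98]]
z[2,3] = 7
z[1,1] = -6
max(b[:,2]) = 95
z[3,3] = -98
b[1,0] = -15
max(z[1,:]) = 65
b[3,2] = 95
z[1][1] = -6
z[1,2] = -72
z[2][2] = -53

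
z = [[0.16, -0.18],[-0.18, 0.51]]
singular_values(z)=[0.59, 0.08]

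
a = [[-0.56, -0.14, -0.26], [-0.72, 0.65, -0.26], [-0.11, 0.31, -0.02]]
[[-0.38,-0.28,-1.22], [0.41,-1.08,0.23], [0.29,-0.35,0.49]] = a @ [[-0.29, 0.05, 0.93],[0.93, -1.0, 2.02],[1.57, 1.51, 1.6]]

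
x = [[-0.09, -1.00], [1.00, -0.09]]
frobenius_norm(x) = 1.42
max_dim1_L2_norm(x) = 1.0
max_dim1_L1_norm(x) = 1.09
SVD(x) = [[-0.09, 1.00], [1.0, 0.09]] @ diag([1.004041831797859, 1.004041831797859]) @ [[1.00, 0.00], [-0.00, -1.00]]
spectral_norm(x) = 1.00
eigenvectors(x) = [[0.71+0.00j, 0.71-0.00j], [0.00-0.71j, 0.00+0.71j]]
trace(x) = -0.18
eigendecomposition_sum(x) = [[-0.04+0.50j, -0.50-0.04j], [0.50+0.04j, -0.04+0.50j]] + [[-0.04-0.50j, (-0.5+0.04j)], [(0.5-0.04j), (-0.04-0.5j)]]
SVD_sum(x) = [[-0.09, 0.00], [1.0, 0.0]] + [[0.00,  -1.0], [0.0,  -0.09]]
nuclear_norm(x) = 2.01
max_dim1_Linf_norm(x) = 1.0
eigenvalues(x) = [(-0.09+1j), (-0.09-1j)]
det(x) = 1.01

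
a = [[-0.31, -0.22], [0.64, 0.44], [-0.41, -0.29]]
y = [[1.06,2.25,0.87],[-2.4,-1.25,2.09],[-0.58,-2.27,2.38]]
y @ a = [[0.75, 0.5], [-0.91, -0.63], [-2.25, -1.56]]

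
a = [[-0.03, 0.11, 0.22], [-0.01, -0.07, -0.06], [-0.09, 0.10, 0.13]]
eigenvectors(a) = [[0.78+0.00j, 0.78-0.00j, -0.13+0.00j], [(-0.23+0.03j), (-0.23-0.03j), -0.88+0.00j], [0.35+0.46j, (0.35-0.46j), 0.45+0.00j]]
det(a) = -0.00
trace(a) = 0.03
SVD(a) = [[-0.78,0.47,-0.41], [0.26,-0.35,-0.9], [-0.57,-0.81,0.15]] @ diag([0.31513417193059345, 0.06534982946039239, 0.037680943076266925]) @ [[0.23, -0.51, -0.83], [0.95, -0.07, 0.30], [0.21, 0.86, -0.47]]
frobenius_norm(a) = 0.32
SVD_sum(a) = [[-0.06, 0.13, 0.20],[0.02, -0.04, -0.07],[-0.04, 0.09, 0.15]] + [[0.03, -0.00, 0.01], [-0.02, 0.00, -0.01], [-0.05, 0.0, -0.02]] + [[-0.0, -0.01, 0.01], [-0.01, -0.03, 0.02], [0.00, 0.0, -0.00]]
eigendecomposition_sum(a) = [[-0.01+0.07j,0.06-0.03j,0.11-0.03j],  [-0.02j,(-0.02+0.01j),(-0.03+0.01j)],  [-0.05+0.02j,(0.04+0.02j),0.07+0.05j]] + [[(-0.01-0.07j), (0.06+0.03j), 0.11+0.03j], [0.00+0.02j, -0.02-0.01j, (-0.03-0.01j)], [(-0.05-0.02j), (0.04-0.02j), (0.07-0.05j)]] + [[(-0+0j), -0.01-0.00j, 0j], [(-0.01+0j), (-0.04-0j), 0.00+0.00j], [0.01-0.00j, (0.02+0j), (-0-0j)]]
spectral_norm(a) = 0.32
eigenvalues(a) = [(0.04+0.13j), (0.04-0.13j), (-0.04+0j)]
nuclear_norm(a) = 0.42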